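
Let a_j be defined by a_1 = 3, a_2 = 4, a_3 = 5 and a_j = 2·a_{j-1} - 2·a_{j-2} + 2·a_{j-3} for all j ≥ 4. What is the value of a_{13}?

432

a_4 = 8; a_5 = 14; a_6 = 22; a_7 = 32; a_8 = 48; a_9 = 76; a_{10} = 120; a_{11} = 184; a_{12} = 280; a_{13} = 432.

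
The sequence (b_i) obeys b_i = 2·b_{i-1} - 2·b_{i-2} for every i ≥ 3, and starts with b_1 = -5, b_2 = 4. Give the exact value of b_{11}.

Compute successive terms:
b_3 = 18;  b_4 = 28;  b_5 = 20;  b_6 = -16;  b_7 = -72;  b_8 = -112;  b_9 = -80;  b_{10} = 64;  b_{11} = 288.

288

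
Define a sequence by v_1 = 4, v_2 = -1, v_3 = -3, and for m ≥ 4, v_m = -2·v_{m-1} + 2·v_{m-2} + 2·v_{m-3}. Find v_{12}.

v_4 = 12, v_5 = -32, v_6 = 82, v_7 = -204, v_8 = 508, v_9 = -1260, v_{10} = 3128, v_{11} = -7760, v_{12} = 19256.

19256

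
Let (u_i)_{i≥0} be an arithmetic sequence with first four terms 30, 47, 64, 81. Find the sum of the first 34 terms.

10557

Common difference d = 17.
u_i = 30 + (i - 0)·17.
u_{33} = 591; S = 34·(30 + 591)/2 = 10557.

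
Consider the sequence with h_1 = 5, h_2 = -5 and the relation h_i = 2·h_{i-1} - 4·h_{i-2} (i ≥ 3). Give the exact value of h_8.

-320

Compute successive terms:
h_3 = -30  h_4 = -40  h_5 = 40  h_6 = 240  h_7 = 320  h_8 = -320.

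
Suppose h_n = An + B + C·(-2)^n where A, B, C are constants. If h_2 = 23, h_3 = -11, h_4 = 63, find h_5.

Write the equations: 2A + B + 4C = 23; 3A + B - 8C = -11; 4A + B + 16C = 63.
Subtracting the first from the second: A - 12C = -34.
Subtracting the second from the third: A + 24C = 74.
Solving: C = 3, A = 2, then B = 7.
So h_n = 2·n + 7 + 3·(-2)^n; at n=5 this is -79.

-79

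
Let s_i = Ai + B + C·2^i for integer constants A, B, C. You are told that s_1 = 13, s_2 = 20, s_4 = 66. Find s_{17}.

524277

At i = 1, 2, 4: A + B + 2C = 13; 2A + B + 4C = 20; 4A + B + 16C = 66.
Subtracting the first from the second: A + 2C = 7.
Subtracting the second from the third: 2A + 12C = 46.
Solving: C = 4, A = -1, then B = 6.
Hence s_{17} = -1·17 + 6 + 4·131072 = 524277.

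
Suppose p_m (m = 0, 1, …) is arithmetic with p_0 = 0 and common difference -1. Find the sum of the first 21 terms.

p_m = 0 + (m - 0)·(-1).
p_{20} = -20; S = 21·(0 + (-20))/2 = -210.

-210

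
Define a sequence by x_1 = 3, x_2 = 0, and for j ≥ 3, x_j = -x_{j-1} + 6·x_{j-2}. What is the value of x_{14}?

Applying the relation repeatedly:
x_3 = 18; x_4 = -18; x_5 = 126; …; x_{11} = 72702; x_{12} = -208890; x_{13} = 645102; x_{14} = -1898442.
(Characteristic roots are 2 and -3.)

-1898442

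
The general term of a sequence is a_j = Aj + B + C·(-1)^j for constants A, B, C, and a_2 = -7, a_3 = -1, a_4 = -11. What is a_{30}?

-63

The three given values yield: 2A + B + C = -7; 3A + B - C = -1; 4A + B + C = -11.
Subtracting the first from the second: A - 2C = 6.
Subtracting the second from the third: A + 2C = -10.
Solving: C = -4, A = -2, then B = 1.
Hence a_{30} = -2·30 + 1 + (-4)·1 = -63.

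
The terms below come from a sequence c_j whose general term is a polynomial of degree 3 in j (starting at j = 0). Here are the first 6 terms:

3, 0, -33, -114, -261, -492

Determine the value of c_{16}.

1st diffs: -3, -33, -81, -147, -231.
2nd diffs: -30, -48, -66, -84.
3rd diffs: -18, -18, -18 (constant).
Newton forward-difference form: c_j = 3 + (-3)·C(j,1) + (-30)·C(j,2) + (-18)·C(j,3).
At j = 16: j = 16, so c_{16} = 3 - 48 - 3600 - 10080 = -13725.

-13725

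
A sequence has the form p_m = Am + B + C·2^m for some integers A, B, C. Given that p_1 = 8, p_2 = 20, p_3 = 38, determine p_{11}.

6206

At m = 1, 2, 3: A + B + 2C = 8; 2A + B + 4C = 20; 3A + B + 8C = 38.
Subtracting the first from the second: A + 2C = 12.
Subtracting the second from the third: A + 4C = 18.
Solving: C = 3, A = 6, then B = -4.
So p_m = 6·m + (-4) + 3·2^m; at m=11 this is 6206.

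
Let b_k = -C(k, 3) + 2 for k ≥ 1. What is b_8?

C(8, 3) = 56, so b_8 = -54.

-54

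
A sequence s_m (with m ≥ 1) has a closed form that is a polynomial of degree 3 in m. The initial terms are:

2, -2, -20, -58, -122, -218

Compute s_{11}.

-1388

1st diffs: -4, -18, -38, -64, -96.
2nd diffs: -14, -20, -26, -32.
3rd diffs: -6, -6, -6 (constant).
So s_m = -m^3 - m^2 + 6m - 2.
Evaluating at m = 11 gives s_{11} = -1388.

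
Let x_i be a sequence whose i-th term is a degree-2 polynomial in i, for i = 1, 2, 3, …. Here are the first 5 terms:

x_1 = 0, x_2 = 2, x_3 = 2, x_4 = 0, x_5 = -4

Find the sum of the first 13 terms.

-416

1st diffs: 2, 0, -2, -4.
2nd diffs: -2, -2, -2 (constant).
Newton forward-difference form: x_i = 2·C(i-1,1) + (-2)·C(i-1,2).
Continuing: …, -10, -18, -28, -40, …, x_{13} = -108.
Summing i = 1..13 (13 terms) gives -416.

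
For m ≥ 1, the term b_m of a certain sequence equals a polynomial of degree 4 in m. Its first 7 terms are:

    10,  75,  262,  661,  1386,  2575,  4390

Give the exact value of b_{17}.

109770

1st diffs: 65, 187, 399, 725, 1189, 1815.
2nd diffs: 122, 212, 326, 464, 626.
3rd diffs: 90, 114, 138, 162.
4th diffs: 24, 24, 24 (constant).
Newton forward-difference form: b_m = 10 + 65·C(m-1,1) + 122·C(m-1,2) + 90·C(m-1,3) + 24·C(m-1,4).
At m = 17: m-1 = 16, so b_{17} = 10 + 1040 + 14640 + 50400 + 43680 = 109770.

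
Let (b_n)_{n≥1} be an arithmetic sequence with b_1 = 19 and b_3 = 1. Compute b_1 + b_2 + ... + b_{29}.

Common difference d = (1 - 19) / (3 - 1) = -9.
b_n = 19 + (n - 1)·(-9).
b_{29} = -233; S = 29·(19 + (-233))/2 = -3103.

-3103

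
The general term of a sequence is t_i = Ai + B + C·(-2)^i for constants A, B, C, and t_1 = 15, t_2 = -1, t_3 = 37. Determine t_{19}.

1572909

The three given values yield: A + B - 2C = 15; 2A + B + 4C = -1; 3A + B - 8C = 37.
Subtracting the first from the second: A + 6C = -16.
Subtracting the second from the third: A - 12C = 38.
Solving: C = -3, A = 2, then B = 7.
Therefore t_{19} = 38 + 7 + (-3)·(-524288) = 1572909.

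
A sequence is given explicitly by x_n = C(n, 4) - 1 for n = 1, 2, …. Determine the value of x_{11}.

C(11, 4) = 330, so x_{11} = 329.

329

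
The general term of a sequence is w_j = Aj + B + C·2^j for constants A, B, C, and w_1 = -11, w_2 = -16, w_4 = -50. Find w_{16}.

The three given values yield: A + B + 2C = -11; 2A + B + 4C = -16; 4A + B + 16C = -50.
Subtracting the first from the second: A + 2C = -5.
Subtracting the second from the third: 2A + 12C = -34.
Solving: C = -3, A = 1, then B = -6.
Hence w_{16} = 1·16 + (-6) + (-3)·65536 = -196598.

-196598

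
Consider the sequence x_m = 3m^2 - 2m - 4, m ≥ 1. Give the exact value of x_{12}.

x_{12} = 3·12^2 - 2·12 - 4 = 404.

404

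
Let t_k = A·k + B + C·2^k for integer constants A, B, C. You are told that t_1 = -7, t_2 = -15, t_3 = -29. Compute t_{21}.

-6291497

At k = 1, 2, 3: A + B + 2C = -7; 2A + B + 4C = -15; 3A + B + 8C = -29.
Subtracting the first from the second: A + 2C = -8.
Subtracting the second from the third: A + 4C = -14.
Solving: C = -3, A = -2, then B = 1.
Therefore t_{21} = -42 + 1 + (-3)·2097152 = -6291497.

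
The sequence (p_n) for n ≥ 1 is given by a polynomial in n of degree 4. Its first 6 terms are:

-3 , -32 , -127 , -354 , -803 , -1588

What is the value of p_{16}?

1st diffs: -29, -95, -227, -449, -785.
2nd diffs: -66, -132, -222, -336.
3rd diffs: -66, -90, -114.
4th diffs: -24, -24 (constant).
Newton forward-difference form: p_n = -3 + (-29)·C(n-1,1) + (-66)·C(n-1,2) + (-66)·C(n-1,3) + (-24)·C(n-1,4).
At n = 16: n-1 = 15, so p_{16} = -3 - 435 - 6930 - 30030 - 32760 = -70158.

-70158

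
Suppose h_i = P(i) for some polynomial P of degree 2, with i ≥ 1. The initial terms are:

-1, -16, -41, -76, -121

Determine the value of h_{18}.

-1616

1st diffs: -15, -25, -35, -45.
2nd diffs: -10, -10, -10 (constant).
So h_i = -5i^2 + 4.
Evaluating at i = 18 gives h_{18} = -1616.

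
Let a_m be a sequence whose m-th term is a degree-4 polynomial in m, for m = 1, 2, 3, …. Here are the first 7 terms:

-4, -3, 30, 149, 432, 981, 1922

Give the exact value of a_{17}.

1st diffs: 1, 33, 119, 283, 549, 941.
2nd diffs: 32, 86, 164, 266, 392.
3rd diffs: 54, 78, 102, 126.
4th diffs: 24, 24, 24 (constant).
Newton forward-difference form: a_m = -4 + 1·C(m-1,1) + 32·C(m-1,2) + 54·C(m-1,3) + 24·C(m-1,4).
At m = 17: m-1 = 16, so a_{17} = -4 + 16 + 3840 + 30240 + 43680 = 77772.

77772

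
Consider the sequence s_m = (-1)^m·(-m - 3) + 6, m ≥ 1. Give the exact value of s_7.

16

(-1)^7 = -1; -m - 3 at m=7 is -10; so s_7 = 16.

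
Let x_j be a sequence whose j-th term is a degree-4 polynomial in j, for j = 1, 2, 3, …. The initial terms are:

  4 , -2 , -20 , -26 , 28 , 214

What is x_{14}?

1st diffs: -6, -18, -6, 54, 186.
2nd diffs: -12, 12, 60, 132.
3rd diffs: 24, 48, 72.
4th diffs: 24, 24 (constant).
Newton forward-difference form: x_j = 4 + (-6)·C(j-1,1) + (-12)·C(j-1,2) + 24·C(j-1,3) + 24·C(j-1,4).
At j = 14: j-1 = 13, so x_{14} = 4 - 78 - 936 + 6864 + 17160 = 23014.

23014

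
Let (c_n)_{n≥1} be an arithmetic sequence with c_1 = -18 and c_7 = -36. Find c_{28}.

-99

Common difference d = (-36 - (-18)) / (7 - 1) = -3.
c_n = -18 + (n - 1)·(-3).
c_{28} = -18 + 27·(-3) = -99.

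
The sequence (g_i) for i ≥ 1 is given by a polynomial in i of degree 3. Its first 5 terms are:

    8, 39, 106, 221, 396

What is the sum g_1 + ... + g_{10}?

8315

1st diffs: 31, 67, 115, 175.
2nd diffs: 36, 48, 60.
3rd diffs: 12, 12 (constant).
Newton forward-difference form: g_i = 8 + 31·C(i-1,1) + 36·C(i-1,2) + 12·C(i-1,3).
Continuing: …, 643, 974, 1401, 1936, …, g_{10} = 2591.
Summing i = 1..10 (10 terms) gives 8315.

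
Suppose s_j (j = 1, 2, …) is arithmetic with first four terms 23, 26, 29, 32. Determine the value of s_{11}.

53

Common difference d = 3.
s_j = 23 + (j - 1)·3.
s_{11} = 23 + 10·3 = 53.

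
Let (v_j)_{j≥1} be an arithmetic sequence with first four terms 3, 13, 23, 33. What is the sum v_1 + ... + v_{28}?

3864

Common difference d = 10.
v_j = 3 + (j - 1)·10.
v_{28} = 273; S = 28·(3 + 273)/2 = 3864.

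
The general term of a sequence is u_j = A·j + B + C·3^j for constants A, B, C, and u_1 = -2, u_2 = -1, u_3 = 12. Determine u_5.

218

At j = 1, 2, 3: A + B + 3C = -2; 2A + B + 9C = -1; 3A + B + 27C = 12.
Subtracting the first from the second: A + 6C = 1.
Subtracting the second from the third: A + 18C = 13.
Solving: C = 1, A = -5, then B = 0.
Therefore u_5 = -25 + 0 + 1·243 = 218.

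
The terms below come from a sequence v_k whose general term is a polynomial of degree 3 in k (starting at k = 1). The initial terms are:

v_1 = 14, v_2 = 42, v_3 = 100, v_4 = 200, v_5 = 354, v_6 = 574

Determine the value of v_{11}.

3084

1st diffs: 28, 58, 100, 154, 220.
2nd diffs: 30, 42, 54, 66.
3rd diffs: 12, 12, 12 (constant).
So v_k = 2k^3 + 3k^2 + 5k + 4.
Evaluating at k = 11 gives v_{11} = 3084.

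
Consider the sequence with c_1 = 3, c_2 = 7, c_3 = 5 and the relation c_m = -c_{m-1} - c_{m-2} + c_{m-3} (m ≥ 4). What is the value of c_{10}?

-49

Step forward from the initial values:
c_4 = -9;  c_5 = 11;  c_6 = 3;  c_7 = -23;  c_8 = 31;  c_9 = -5;  c_{10} = -49.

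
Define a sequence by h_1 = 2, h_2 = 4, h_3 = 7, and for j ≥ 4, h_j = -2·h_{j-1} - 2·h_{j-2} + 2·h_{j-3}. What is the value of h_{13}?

3680

Iterate the recurrence:
h_4 = -18; h_5 = 30; h_6 = -10; h_7 = -76; h_8 = 232; h_9 = -332; h_{10} = 48; h_{11} = 1032; h_{12} = -2824; h_{13} = 3680.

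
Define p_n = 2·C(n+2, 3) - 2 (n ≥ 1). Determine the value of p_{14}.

C(16, 3) = 560, so p_{14} = 1118.

1118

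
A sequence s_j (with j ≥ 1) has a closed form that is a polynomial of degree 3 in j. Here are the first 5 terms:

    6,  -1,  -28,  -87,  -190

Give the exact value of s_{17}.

1st diffs: -7, -27, -59, -103.
2nd diffs: -20, -32, -44.
3rd diffs: -12, -12 (constant).
Newton forward-difference form: s_j = 6 + (-7)·C(j-1,1) + (-20)·C(j-1,2) + (-12)·C(j-1,3).
At j = 17: j-1 = 16, so s_{17} = 6 - 112 - 2400 - 6720 = -9226.

-9226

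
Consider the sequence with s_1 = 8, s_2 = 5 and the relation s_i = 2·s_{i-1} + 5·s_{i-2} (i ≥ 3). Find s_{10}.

234125

Compute successive terms:
s_3 = 50  s_4 = 125  s_5 = 500  s_6 = 1625  s_7 = 5750  s_8 = 19625  s_9 = 68000  s_{10} = 234125.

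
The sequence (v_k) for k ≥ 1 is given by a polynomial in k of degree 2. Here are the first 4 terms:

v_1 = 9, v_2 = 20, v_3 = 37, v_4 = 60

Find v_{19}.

1st diffs: 11, 17, 23.
2nd diffs: 6, 6 (constant).
So v_k = 3k^2 + 2k + 4.
Evaluating at k = 19 gives v_{19} = 1125.

1125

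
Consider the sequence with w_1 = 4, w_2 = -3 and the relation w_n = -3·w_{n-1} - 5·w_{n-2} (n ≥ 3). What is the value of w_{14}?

-43923

w_3 = -11;  w_4 = 48;  w_5 = -89;  …;  w_{11} = -10961;  w_{12} = 30123;  w_{13} = -35564;  w_{14} = -43923.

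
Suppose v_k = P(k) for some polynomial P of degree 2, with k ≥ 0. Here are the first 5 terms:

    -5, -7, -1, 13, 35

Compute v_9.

1st diffs: -2, 6, 14, 22.
2nd diffs: 8, 8, 8 (constant).
Newton forward-difference form: v_k = -5 + (-2)·C(k,1) + 8·C(k,2).
At k = 9: k = 9, so v_9 = -5 - 18 + 288 = 265.

265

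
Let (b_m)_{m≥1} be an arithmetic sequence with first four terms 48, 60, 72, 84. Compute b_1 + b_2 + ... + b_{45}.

Common difference d = 12.
b_m = 48 + (m - 1)·12.
b_{45} = 576; S = 45·(48 + 576)/2 = 14040.

14040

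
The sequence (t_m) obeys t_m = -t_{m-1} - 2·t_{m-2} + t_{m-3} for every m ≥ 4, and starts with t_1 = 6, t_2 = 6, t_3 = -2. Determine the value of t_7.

-24

Applying the relation repeatedly:
t_4 = -4, t_5 = 14, t_6 = -8, t_7 = -24.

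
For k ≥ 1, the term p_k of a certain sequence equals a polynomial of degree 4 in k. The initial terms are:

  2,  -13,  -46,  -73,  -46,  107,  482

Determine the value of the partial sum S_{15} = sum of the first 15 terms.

95097

1st diffs: -15, -33, -27, 27, 153, 375.
2nd diffs: -18, 6, 54, 126, 222.
3rd diffs: 24, 48, 72, 96.
4th diffs: 24, 24, 24 (constant).
Newton forward-difference form: p_k = 2 + (-15)·C(k-1,1) + (-18)·C(k-1,2) + 24·C(k-1,3) + 24·C(k-1,4).
Continuing: …, 1199, 2402, 4259, 6962, …, p_{15} = 30914.
Summing k = 1..15 (15 terms) gives 95097.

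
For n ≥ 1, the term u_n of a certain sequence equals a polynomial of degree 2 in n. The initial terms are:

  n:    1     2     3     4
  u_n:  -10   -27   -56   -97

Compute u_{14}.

1st diffs: -17, -29, -41.
2nd diffs: -12, -12 (constant).
Newton forward-difference form: u_n = -10 + (-17)·C(n-1,1) + (-12)·C(n-1,2).
At n = 14: n-1 = 13, so u_{14} = -10 - 221 - 936 = -1167.

-1167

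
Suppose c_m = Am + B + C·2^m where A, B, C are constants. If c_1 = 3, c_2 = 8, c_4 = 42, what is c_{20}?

3145706

Write the equations: A + B + 2C = 3; 2A + B + 4C = 8; 4A + B + 16C = 42.
Subtracting the first from the second: A + 2C = 5.
Subtracting the second from the third: 2A + 12C = 34.
Solving: C = 3, A = -1, then B = -2.
So c_m = -1·m + (-2) + 3·2^m; at m=20 this is 3145706.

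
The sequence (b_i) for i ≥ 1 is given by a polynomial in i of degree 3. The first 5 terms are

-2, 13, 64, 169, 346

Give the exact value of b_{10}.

2941

1st diffs: 15, 51, 105, 177.
2nd diffs: 36, 54, 72.
3rd diffs: 18, 18 (constant).
So b_i = 3i^3 - 6i + 1.
Evaluating at i = 10 gives b_{10} = 2941.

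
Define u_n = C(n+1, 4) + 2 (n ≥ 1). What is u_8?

128

C(9, 4) = 126, so u_8 = 128.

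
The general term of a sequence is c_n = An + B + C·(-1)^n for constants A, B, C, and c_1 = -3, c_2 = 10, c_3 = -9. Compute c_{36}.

Write the equations: A + B - C = -3; 2A + B + C = 10; 3A + B - C = -9.
Subtracting the first from the second: A + 2C = 13.
Subtracting the second from the third: A - 2C = -19.
Solving: C = 8, A = -3, then B = 8.
Therefore c_{36} = -108 + 8 + 8·1 = -92.

-92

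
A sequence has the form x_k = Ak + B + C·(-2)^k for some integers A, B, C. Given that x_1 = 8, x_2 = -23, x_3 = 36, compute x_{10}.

-5131

Plug in k = 1, 2, 3: A + B - 2C = 8; 2A + B + 4C = -23; 3A + B - 8C = 36.
Subtracting the first from the second: A + 6C = -31.
Subtracting the second from the third: A - 12C = 59.
Solving: C = -5, A = -1, then B = -1.
Hence x_{10} = -1·10 + (-1) + (-5)·1024 = -5131.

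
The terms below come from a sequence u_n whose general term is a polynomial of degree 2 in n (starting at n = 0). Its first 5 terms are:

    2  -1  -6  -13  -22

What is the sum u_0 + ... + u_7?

-180

1st diffs: -3, -5, -7, -9.
2nd diffs: -2, -2, -2 (constant).
Newton forward-difference form: u_n = 2 + (-3)·C(n,1) + (-2)·C(n,2).
Continuing: -33, -46, -61.
Summing n = 0..7 (8 terms) gives -180.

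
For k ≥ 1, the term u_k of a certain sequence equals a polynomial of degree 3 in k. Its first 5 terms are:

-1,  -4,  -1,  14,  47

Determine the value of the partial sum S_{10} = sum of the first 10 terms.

1835

1st diffs: -3, 3, 15, 33.
2nd diffs: 6, 12, 18.
3rd diffs: 6, 6 (constant).
So u_k = k^3 - 3k^2 - k + 2.
Continuing: …, 104, 191, 314, 479, …, u_{10} = 692.
Summing k = 1..10 (10 terms) gives 1835.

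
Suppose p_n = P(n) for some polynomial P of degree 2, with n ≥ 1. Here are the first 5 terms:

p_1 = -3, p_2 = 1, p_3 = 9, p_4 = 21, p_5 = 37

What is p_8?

1st diffs: 4, 8, 12, 16.
2nd diffs: 4, 4, 4 (constant).
So p_n = 2n^2 - 2n - 3.
Evaluating at n = 8 gives p_8 = 109.

109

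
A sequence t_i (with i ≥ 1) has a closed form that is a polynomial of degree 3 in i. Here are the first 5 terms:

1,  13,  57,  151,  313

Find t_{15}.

9633

1st diffs: 12, 44, 94, 162.
2nd diffs: 32, 50, 68.
3rd diffs: 18, 18 (constant).
Newton forward-difference form: t_i = 1 + 12·C(i-1,1) + 32·C(i-1,2) + 18·C(i-1,3).
At i = 15: i-1 = 14, so t_{15} = 1 + 168 + 2912 + 6552 = 9633.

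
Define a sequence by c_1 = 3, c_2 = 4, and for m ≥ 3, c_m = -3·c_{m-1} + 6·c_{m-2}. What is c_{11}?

Step forward from the initial values:
c_3 = 6  c_4 = 6  c_5 = 18  c_6 = -18  c_7 = 162  c_8 = -594  c_9 = 2754  c_{10} = -11826  c_{11} = 52002.

52002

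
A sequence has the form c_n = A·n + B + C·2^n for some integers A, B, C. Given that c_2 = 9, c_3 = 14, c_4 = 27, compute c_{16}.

131031

Write the equations: 2A + B + 4C = 9; 3A + B + 8C = 14; 4A + B + 16C = 27.
Subtracting the first from the second: A + 4C = 5.
Subtracting the second from the third: A + 8C = 13.
Solving: C = 2, A = -3, then B = 7.
So c_n = -3·n + 7 + 2·2^n; at n=16 this is 131031.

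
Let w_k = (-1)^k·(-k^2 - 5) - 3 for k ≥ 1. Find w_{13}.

(-1)^13 = -1; -k^2 - 5 at k=13 is -174; so w_{13} = 171.

171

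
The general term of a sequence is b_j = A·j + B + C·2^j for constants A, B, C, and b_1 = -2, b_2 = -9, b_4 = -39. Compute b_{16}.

Write the equations: A + B + 2C = -2; 2A + B + 4C = -9; 4A + B + 16C = -39.
Subtracting the first from the second: A + 2C = -7.
Subtracting the second from the third: 2A + 12C = -30.
Solving: C = -2, A = -3, then B = 5.
Therefore b_{16} = -48 + 5 + (-2)·65536 = -131115.

-131115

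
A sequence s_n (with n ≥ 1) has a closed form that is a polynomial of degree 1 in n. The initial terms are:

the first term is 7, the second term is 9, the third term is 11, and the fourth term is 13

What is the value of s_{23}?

51

1st diffs: 2, 2, 2 (constant).
So s_n = 2n + 5.
Evaluating at n = 23 gives s_{23} = 51.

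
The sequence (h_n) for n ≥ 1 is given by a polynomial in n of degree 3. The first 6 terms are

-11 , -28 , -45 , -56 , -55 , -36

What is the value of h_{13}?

1105

1st diffs: -17, -17, -11, 1, 19.
2nd diffs: 0, 6, 12, 18.
3rd diffs: 6, 6, 6 (constant).
So h_n = n^3 - 6n^2 - 6n.
Evaluating at n = 13 gives h_{13} = 1105.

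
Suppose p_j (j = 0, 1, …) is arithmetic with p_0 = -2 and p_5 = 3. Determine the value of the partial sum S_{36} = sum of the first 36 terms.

Common difference d = (3 - (-2)) / (5 - 0) = 1.
p_j = -2 + (j - 0)·1.
p_{35} = 33; S = 36·(-2 + 33)/2 = 558.

558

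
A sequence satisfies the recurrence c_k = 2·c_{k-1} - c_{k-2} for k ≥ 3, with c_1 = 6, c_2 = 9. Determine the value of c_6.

Step forward from the initial values:
c_3 = 12, c_4 = 15, c_5 = 18, c_6 = 21.
(Characteristic roots are 1 and 1.)

21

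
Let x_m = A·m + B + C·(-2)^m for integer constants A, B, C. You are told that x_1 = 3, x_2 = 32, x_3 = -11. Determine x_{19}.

At m = 1, 2, 3: A + B - 2C = 3; 2A + B + 4C = 32; 3A + B - 8C = -11.
Subtracting the first from the second: A + 6C = 29.
Subtracting the second from the third: A - 12C = -43.
Solving: C = 4, A = 5, then B = 6.
Therefore x_{19} = 95 + 6 + 4·(-524288) = -2097051.

-2097051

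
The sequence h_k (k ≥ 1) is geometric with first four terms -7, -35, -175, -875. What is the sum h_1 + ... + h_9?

Common ratio r = 5.
h_k = (-7)·5^(k-1).
S = (-7)·(5^9 - 1)/(5 - 1) = (-7)·(1953125 - 1)/(4) = -3417967.

-3417967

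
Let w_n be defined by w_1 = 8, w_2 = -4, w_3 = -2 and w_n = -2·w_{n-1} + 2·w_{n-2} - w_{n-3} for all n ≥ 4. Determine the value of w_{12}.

-36262

Step forward from the initial values:
w_4 = -12;  w_5 = 24;  w_6 = -70;  w_7 = 200;  w_8 = -564;  w_9 = 1598;  w_{10} = -4524;  w_{11} = 12808;  w_{12} = -36262.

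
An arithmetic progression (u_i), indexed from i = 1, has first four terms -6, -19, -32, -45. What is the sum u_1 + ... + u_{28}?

-5082

Common difference d = -13.
u_i = -6 + (i - 1)·(-13).
u_{28} = -357; S = 28·(-6 + (-357))/2 = -5082.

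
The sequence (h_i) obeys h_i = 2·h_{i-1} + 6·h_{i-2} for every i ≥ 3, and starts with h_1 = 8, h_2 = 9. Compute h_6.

2652

Compute successive terms:
h_3 = 66;  h_4 = 186;  h_5 = 768;  h_6 = 2652.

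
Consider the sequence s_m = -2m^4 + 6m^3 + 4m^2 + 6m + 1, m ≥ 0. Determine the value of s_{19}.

-217929

s_{19} = -2·19^4 + 6·19^3 + 4·19^2 + 6·19 + 1 = -217929.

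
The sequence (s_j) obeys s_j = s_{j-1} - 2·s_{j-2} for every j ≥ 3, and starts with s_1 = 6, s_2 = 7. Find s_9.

-105

Applying the relation repeatedly:
s_3 = -5, s_4 = -19, s_5 = -9, s_6 = 29, s_7 = 47, s_8 = -11, s_9 = -105.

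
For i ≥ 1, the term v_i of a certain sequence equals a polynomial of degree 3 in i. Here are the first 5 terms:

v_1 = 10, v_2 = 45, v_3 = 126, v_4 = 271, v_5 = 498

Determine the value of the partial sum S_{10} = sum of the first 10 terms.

1st diffs: 35, 81, 145, 227.
2nd diffs: 46, 64, 82.
3rd diffs: 18, 18 (constant).
Newton forward-difference form: v_i = 10 + 35·C(i-1,1) + 46·C(i-1,2) + 18·C(i-1,3).
Continuing: …, 825, 1270, 1851, 2586, …, v_{10} = 3493.
Summing i = 1..10 (10 terms) gives 10975.

10975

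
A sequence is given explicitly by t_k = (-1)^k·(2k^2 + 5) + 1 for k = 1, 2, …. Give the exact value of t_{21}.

(-1)^21 = -1; 2k^2 + 5 at k=21 is 887; so t_{21} = -886.

-886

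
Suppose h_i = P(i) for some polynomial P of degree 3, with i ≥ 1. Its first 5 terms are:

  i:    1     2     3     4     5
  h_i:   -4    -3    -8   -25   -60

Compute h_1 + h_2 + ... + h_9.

-1260

1st diffs: 1, -5, -17, -35.
2nd diffs: -6, -12, -18.
3rd diffs: -6, -6 (constant).
Newton forward-difference form: h_i = -4 + 1·C(i-1,1) + (-6)·C(i-1,2) + (-6)·C(i-1,3).
Continuing: -119, -208, -333, -500.
Summing i = 1..9 (9 terms) gives -1260.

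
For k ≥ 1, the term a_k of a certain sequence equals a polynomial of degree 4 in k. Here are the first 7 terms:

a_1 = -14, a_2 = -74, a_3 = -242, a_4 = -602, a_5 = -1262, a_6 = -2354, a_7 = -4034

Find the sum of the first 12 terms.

-88476

1st diffs: -60, -168, -360, -660, -1092, -1680.
2nd diffs: -108, -192, -300, -432, -588.
3rd diffs: -84, -108, -132, -156.
4th diffs: -24, -24, -24 (constant).
Newton forward-difference form: a_k = -14 + (-60)·C(k-1,1) + (-108)·C(k-1,2) + (-84)·C(k-1,3) + (-24)·C(k-1,4).
Continuing: …, -6482, -9902, -14522, -20594, …, a_{12} = -28394.
Summing k = 1..12 (12 terms) gives -88476.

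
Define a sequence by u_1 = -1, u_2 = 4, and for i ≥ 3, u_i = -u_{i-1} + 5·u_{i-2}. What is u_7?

Compute successive terms:
u_3 = -9;  u_4 = 29;  u_5 = -74;  u_6 = 219;  u_7 = -589.

-589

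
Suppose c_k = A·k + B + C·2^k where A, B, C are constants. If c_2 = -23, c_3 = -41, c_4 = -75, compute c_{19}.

-2097193

The three given values yield: 2A + B + 4C = -23; 3A + B + 8C = -41; 4A + B + 16C = -75.
Subtracting the first from the second: A + 4C = -18.
Subtracting the second from the third: A + 8C = -34.
Solving: C = -4, A = -2, then B = -3.
Hence c_{19} = -2·19 + (-3) + (-4)·524288 = -2097193.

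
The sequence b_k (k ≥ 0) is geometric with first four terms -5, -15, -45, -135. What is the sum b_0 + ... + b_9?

-147620

Common ratio r = 3.
b_k = (-5)·3^(k-0).
S = (-5)·(3^10 - 1)/(3 - 1) = (-5)·(59049 - 1)/(2) = -147620.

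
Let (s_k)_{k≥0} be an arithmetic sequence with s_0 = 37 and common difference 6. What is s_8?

85

s_k = 37 + (k - 0)·6.
s_8 = 37 + 8·6 = 85.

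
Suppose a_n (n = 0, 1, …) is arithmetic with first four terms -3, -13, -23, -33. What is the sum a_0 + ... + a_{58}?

Common difference d = -10.
a_n = -3 + (n - 0)·(-10).
a_{58} = -583; S = 59·(-3 + (-583))/2 = -17287.

-17287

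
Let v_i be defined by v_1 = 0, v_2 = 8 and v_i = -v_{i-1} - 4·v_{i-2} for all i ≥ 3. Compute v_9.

952

v_3 = -8, v_4 = -24, v_5 = 56, v_6 = 40, v_7 = -264, v_8 = 104, v_9 = 952.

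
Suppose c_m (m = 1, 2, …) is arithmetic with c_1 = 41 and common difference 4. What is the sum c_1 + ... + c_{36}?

c_m = 41 + (m - 1)·4.
c_{36} = 181; S = 36·(41 + 181)/2 = 3996.

3996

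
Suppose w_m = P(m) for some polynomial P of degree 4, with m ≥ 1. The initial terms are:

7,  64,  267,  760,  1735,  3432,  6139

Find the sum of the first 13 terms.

1st diffs: 57, 203, 493, 975, 1697, 2707.
2nd diffs: 146, 290, 482, 722, 1010.
3rd diffs: 144, 192, 240, 288.
4th diffs: 48, 48, 48 (constant).
Newton forward-difference form: w_m = 7 + 57·C(m-1,1) + 146·C(m-1,2) + 144·C(m-1,3) + 48·C(m-1,4).
Continuing: …, 10192, 15975, 23920, 34507, …, w_{13} = 65767.
Summing m = 1..13 (13 terms) gives 211029.

211029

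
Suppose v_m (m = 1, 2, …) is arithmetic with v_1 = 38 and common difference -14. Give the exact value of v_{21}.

-242

v_m = 38 + (m - 1)·(-14).
v_{21} = 38 + 20·(-14) = -242.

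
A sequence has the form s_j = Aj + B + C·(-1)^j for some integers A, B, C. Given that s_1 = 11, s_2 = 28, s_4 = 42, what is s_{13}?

At j = 1, 2, 4: A + B - C = 11; 2A + B + C = 28; 4A + B + C = 42.
Subtracting the first from the second: A + 2C = 17.
Subtracting the second from the third: 2A = 14.
Solving: C = 5, A = 7, then B = 9.
So s_j = 7·j + 9 + 5·(-1)^j; at j=13 this is 95.

95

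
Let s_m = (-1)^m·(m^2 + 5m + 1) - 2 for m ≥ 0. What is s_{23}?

(-1)^23 = -1; m^2 + 5m + 1 at m=23 is 645; so s_{23} = -647.

-647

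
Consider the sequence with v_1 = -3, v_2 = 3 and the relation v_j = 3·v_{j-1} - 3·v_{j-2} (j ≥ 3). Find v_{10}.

-1215

v_3 = 18;  v_4 = 45;  v_5 = 81;  v_6 = 108;  v_7 = 81;  v_8 = -81;  v_9 = -486;  v_{10} = -1215.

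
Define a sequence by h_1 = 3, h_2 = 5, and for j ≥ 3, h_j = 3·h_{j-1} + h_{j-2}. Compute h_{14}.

9118445

Iterate the recurrence:
h_3 = 18; h_4 = 59; h_5 = 195; …; h_{11} = 253095; h_{12} = 835916; h_{13} = 2760843; h_{14} = 9118445.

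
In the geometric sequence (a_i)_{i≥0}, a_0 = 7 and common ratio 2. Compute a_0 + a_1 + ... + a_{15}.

458745

a_i = 7·2^(i-0).
S = 7·(2^16 - 1)/(2 - 1) = 7·(65536 - 1)/(1) = 458745.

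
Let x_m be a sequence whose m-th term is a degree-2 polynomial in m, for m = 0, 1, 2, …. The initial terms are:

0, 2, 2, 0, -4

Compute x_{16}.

-208

1st diffs: 2, 0, -2, -4.
2nd diffs: -2, -2, -2 (constant).
Newton forward-difference form: x_m = 2·C(m,1) + (-2)·C(m,2).
At m = 16: m = 16, so x_{16} = 32 - 240 = -208.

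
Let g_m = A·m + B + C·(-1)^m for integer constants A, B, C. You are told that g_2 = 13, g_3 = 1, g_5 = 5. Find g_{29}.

Plug in m = 2, 3, 5: 2A + B + C = 13; 3A + B - C = 1; 5A + B - C = 5.
Subtracting the first from the second: A - 2C = -12.
Subtracting the second from the third: 2A = 4.
Solving: C = 7, A = 2, then B = 2.
Therefore g_{29} = 58 + 2 + 7·(-1) = 53.

53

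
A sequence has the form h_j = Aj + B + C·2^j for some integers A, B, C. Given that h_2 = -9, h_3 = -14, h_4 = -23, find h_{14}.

At j = 2, 3, 4: 2A + B + 4C = -9; 3A + B + 8C = -14; 4A + B + 16C = -23.
Subtracting the first from the second: A + 4C = -5.
Subtracting the second from the third: A + 8C = -9.
Solving: C = -1, A = -1, then B = -3.
Therefore h_{14} = -14 + (-3) + (-1)·16384 = -16401.

-16401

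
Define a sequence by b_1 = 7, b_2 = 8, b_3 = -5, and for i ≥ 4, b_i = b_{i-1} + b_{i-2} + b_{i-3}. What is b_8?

Applying the relation repeatedly:
b_4 = 10  b_5 = 13  b_6 = 18  b_7 = 41  b_8 = 72.

72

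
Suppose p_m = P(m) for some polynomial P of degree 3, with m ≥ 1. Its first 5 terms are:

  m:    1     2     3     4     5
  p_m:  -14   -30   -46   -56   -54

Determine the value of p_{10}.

1st diffs: -16, -16, -10, 2.
2nd diffs: 0, 6, 12.
3rd diffs: 6, 6 (constant).
Newton forward-difference form: p_m = -14 + (-16)·C(m-1,1) + 6·C(m-1,3).
At m = 10: m-1 = 9, so p_{10} = -14 - 144 + 504 = 346.

346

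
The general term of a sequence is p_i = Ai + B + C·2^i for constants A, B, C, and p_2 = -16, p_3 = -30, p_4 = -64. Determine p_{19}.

-2621334

Plug in i = 2, 3, 4: 2A + B + 4C = -16; 3A + B + 8C = -30; 4A + B + 16C = -64.
Subtracting the first from the second: A + 4C = -14.
Subtracting the second from the third: A + 8C = -34.
Solving: C = -5, A = 6, then B = -8.
Therefore p_{19} = 114 + (-8) + (-5)·524288 = -2621334.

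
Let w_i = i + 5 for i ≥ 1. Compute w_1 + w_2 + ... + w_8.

76

Over i = 1..8: Σi = 36.
Total = (1)·36 + (5)·8 = 76.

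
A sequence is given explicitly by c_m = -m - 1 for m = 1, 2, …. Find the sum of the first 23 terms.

-299

Over m = 1..23: Σm = 276.
Total = (-1)·276 + (-1)·23 = -299.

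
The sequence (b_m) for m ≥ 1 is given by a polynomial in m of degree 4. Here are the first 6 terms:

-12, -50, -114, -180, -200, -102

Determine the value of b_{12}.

10020

1st diffs: -38, -64, -66, -20, 98.
2nd diffs: -26, -2, 46, 118.
3rd diffs: 24, 48, 72.
4th diffs: 24, 24 (constant).
So b_m = m^4 - 6m^3 - 2m^2 - 5m.
Evaluating at m = 12 gives b_{12} = 10020.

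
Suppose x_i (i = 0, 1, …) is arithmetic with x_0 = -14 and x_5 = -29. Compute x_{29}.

Common difference d = (-29 - (-14)) / (5 - 0) = -3.
x_i = -14 + (i - 0)·(-3).
x_{29} = -14 + 29·(-3) = -101.

-101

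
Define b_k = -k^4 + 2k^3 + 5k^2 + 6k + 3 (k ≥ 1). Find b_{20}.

-141877

b_{20} = -1·20^4 + 2·20^3 + 5·20^2 + 6·20 + 3 = -141877.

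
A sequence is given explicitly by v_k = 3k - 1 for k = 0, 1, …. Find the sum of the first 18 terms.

441

Over k = 0..17: Σk = 153.
Total = (3)·153 + (-1)·18 = 441.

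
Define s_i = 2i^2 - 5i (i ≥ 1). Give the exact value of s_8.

s_8 = 2·8^2 - 5·8 = 88.

88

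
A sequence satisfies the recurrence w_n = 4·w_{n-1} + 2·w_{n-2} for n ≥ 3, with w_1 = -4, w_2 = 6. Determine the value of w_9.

131776

Compute successive terms:
w_3 = 16  w_4 = 76  w_5 = 336  w_6 = 1496  w_7 = 6656  w_8 = 29616  w_9 = 131776.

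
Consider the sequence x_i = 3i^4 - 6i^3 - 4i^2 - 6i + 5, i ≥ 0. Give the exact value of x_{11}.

35392

x_{11} = 3·11^4 - 6·11^3 - 4·11^2 - 6·11 + 5 = 35392.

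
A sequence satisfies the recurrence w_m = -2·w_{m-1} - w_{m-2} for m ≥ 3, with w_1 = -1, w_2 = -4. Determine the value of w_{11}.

w_3 = 9  w_4 = -14  w_5 = 19  w_6 = -24  w_7 = 29  w_8 = -34  w_9 = 39  w_{10} = -44  w_{11} = 49.
(Characteristic roots are -1 and -1.)

49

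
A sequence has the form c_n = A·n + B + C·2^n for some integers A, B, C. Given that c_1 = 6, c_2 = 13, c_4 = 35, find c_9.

556

Write the equations: A + B + 2C = 6; 2A + B + 4C = 13; 4A + B + 16C = 35.
Subtracting the first from the second: A + 2C = 7.
Subtracting the second from the third: 2A + 12C = 22.
Solving: C = 1, A = 5, then B = -1.
Hence c_9 = 5·9 + (-1) + 1·512 = 556.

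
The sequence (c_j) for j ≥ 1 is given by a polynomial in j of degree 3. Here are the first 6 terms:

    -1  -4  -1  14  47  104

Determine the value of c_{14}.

2144

1st diffs: -3, 3, 15, 33, 57.
2nd diffs: 6, 12, 18, 24.
3rd diffs: 6, 6, 6 (constant).
So c_j = j^3 - 3j^2 - j + 2.
Evaluating at j = 14 gives c_{14} = 2144.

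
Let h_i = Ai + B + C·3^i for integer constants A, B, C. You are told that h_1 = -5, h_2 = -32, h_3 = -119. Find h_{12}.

The three given values yield: A + B + 3C = -5; 2A + B + 9C = -32; 3A + B + 27C = -119.
Subtracting the first from the second: A + 6C = -27.
Subtracting the second from the third: A + 18C = -87.
Solving: C = -5, A = 3, then B = 7.
Therefore h_{12} = 36 + 7 + (-5)·531441 = -2657162.

-2657162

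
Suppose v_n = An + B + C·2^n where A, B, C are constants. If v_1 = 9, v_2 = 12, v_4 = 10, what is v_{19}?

-524187

Plug in n = 1, 2, 4: A + B + 2C = 9; 2A + B + 4C = 12; 4A + B + 16C = 10.
Subtracting the first from the second: A + 2C = 3.
Subtracting the second from the third: 2A + 12C = -2.
Solving: C = -1, A = 5, then B = 6.
Hence v_{19} = 5·19 + 6 + (-1)·524288 = -524187.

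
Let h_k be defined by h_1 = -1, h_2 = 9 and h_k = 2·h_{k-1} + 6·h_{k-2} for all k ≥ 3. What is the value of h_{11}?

576192

Applying the relation repeatedly:
h_3 = 12, h_4 = 78, h_5 = 228, h_6 = 924, h_7 = 3216, h_8 = 11976, h_9 = 43248, h_{10} = 158352, h_{11} = 576192.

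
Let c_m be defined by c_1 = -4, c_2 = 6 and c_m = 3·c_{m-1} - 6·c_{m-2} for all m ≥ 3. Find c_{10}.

22842

Iterate the recurrence:
c_3 = 42  c_4 = 90  c_5 = 18  c_6 = -486  c_7 = -1566  c_8 = -1782  c_9 = 4050  c_{10} = 22842.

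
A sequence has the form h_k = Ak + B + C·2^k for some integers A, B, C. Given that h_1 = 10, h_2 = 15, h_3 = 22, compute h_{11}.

2086

Plug in k = 1, 2, 3: A + B + 2C = 10; 2A + B + 4C = 15; 3A + B + 8C = 22.
Subtracting the first from the second: A + 2C = 5.
Subtracting the second from the third: A + 4C = 7.
Solving: C = 1, A = 3, then B = 5.
Hence h_{11} = 3·11 + 5 + 1·2048 = 2086.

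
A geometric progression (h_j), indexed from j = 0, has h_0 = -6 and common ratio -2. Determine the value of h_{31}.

12884901888

h_j = (-6)·(-2)^(j-0).
h_{31} = (-6)·(-2)^31 = 12884901888.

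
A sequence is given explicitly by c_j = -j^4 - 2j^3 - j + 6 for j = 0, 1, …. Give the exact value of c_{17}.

c_{17} = -1·17^4 - 2·17^3 - 1·17 + 6 = -93358.

-93358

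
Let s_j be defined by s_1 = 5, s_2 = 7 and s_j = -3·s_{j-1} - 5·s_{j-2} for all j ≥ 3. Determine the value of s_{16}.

s_3 = -46, s_4 = 103, s_5 = -79, …, s_{13} = 12821, s_{14} = -279353, s_{15} = 773954, s_{16} = -925097.

-925097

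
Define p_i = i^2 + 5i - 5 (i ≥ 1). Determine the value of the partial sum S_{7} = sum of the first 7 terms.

245

Over i = 1..7: Σi = 28, Σi² = 140.
Total = (1)·140 + (5)·28 + (-5)·7 = 245.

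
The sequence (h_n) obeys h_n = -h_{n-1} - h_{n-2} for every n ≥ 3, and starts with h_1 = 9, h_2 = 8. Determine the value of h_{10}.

Iterate the recurrence:
h_3 = -17  h_4 = 9  h_5 = 8  h_6 = -17  h_7 = 9  h_8 = 8  h_9 = -17  h_{10} = 9.

9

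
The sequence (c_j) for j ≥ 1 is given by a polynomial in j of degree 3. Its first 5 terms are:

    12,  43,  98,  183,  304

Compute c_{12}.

2663

1st diffs: 31, 55, 85, 121.
2nd diffs: 24, 30, 36.
3rd diffs: 6, 6 (constant).
Newton forward-difference form: c_j = 12 + 31·C(j-1,1) + 24·C(j-1,2) + 6·C(j-1,3).
At j = 12: j-1 = 11, so c_{12} = 12 + 341 + 1320 + 990 = 2663.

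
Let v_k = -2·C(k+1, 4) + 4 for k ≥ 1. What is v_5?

-26

C(6, 4) = 15, so v_5 = -26.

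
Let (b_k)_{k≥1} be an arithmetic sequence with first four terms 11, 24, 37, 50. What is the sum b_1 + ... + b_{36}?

8586

Common difference d = 13.
b_k = 11 + (k - 1)·13.
b_{36} = 466; S = 36·(11 + 466)/2 = 8586.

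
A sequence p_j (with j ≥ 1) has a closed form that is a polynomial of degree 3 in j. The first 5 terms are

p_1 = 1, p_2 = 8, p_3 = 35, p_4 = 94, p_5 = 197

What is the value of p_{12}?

1st diffs: 7, 27, 59, 103.
2nd diffs: 20, 32, 44.
3rd diffs: 12, 12 (constant).
Newton forward-difference form: p_j = 1 + 7·C(j-1,1) + 20·C(j-1,2) + 12·C(j-1,3).
At j = 12: j-1 = 11, so p_{12} = 1 + 77 + 1100 + 1980 = 3158.

3158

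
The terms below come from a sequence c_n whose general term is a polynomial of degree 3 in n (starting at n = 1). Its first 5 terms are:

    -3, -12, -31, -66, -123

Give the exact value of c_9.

-691

1st diffs: -9, -19, -35, -57.
2nd diffs: -10, -16, -22.
3rd diffs: -6, -6 (constant).
Newton forward-difference form: c_n = -3 + (-9)·C(n-1,1) + (-10)·C(n-1,2) + (-6)·C(n-1,3).
At n = 9: n-1 = 8, so c_9 = -3 - 72 - 280 - 336 = -691.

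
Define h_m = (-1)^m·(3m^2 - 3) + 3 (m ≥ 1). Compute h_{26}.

2028

(-1)^26 = 1; 3m^2 - 3 at m=26 is 2025; so h_{26} = 2028.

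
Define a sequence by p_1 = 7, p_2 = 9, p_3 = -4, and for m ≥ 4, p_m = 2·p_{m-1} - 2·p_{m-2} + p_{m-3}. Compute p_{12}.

-8

Applying the relation repeatedly:
p_4 = -19  p_5 = -21  p_6 = -8  p_7 = 7  p_8 = 9  p_9 = -4  p_{10} = -19  p_{11} = -21  p_{12} = -8.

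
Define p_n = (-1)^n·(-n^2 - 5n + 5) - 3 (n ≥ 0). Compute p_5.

(-1)^5 = -1; -n^2 - 5n + 5 at n=5 is -45; so p_5 = 42.

42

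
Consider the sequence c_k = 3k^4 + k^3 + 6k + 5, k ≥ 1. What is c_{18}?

320873

c_{18} = 3·18^4 + 1·18^3 + 6·18 + 5 = 320873.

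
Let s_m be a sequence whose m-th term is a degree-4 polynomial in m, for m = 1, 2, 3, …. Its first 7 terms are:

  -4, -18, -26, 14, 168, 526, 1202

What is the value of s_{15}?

1st diffs: -14, -8, 40, 154, 358, 676.
2nd diffs: 6, 48, 114, 204, 318.
3rd diffs: 42, 66, 90, 114.
4th diffs: 24, 24, 24 (constant).
So s_m = m^4 - 3m^3 - 4m^2 + 4m - 2.
Evaluating at m = 15 gives s_{15} = 39658.

39658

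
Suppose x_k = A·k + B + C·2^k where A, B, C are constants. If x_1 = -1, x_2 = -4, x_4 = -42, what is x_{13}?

-32701

Write the equations: A + B + 2C = -1; 2A + B + 4C = -4; 4A + B + 16C = -42.
Subtracting the first from the second: A + 2C = -3.
Subtracting the second from the third: 2A + 12C = -38.
Solving: C = -4, A = 5, then B = 2.
Therefore x_{13} = 65 + 2 + (-4)·8192 = -32701.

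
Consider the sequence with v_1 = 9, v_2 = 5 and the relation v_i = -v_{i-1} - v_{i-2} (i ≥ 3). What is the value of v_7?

Compute successive terms:
v_3 = -14; v_4 = 9; v_5 = 5; v_6 = -14; v_7 = 9.

9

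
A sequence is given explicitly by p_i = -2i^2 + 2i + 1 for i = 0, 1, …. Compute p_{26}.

p_{26} = -2·26^2 + 2·26 + 1 = -1299.

-1299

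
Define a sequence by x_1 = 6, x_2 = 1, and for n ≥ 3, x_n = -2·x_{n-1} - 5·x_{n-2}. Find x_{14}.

171341

Applying the relation repeatedly:
x_3 = -32  x_4 = 59  x_5 = 42  …  x_{11} = 12328  x_{12} = -48061  x_{13} = 34482  x_{14} = 171341.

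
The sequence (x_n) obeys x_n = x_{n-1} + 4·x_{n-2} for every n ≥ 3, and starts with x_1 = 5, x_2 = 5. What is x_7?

905

Applying the relation repeatedly:
x_3 = 25  x_4 = 45  x_5 = 145  x_6 = 325  x_7 = 905.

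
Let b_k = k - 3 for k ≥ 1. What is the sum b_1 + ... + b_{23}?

Over k = 1..23: Σk = 276.
Total = (1)·276 + (-3)·23 = 207.

207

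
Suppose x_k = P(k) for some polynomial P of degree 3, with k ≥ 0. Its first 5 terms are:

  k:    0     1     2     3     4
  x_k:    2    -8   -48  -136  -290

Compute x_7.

-1328

1st diffs: -10, -40, -88, -154.
2nd diffs: -30, -48, -66.
3rd diffs: -18, -18 (constant).
Newton forward-difference form: x_k = 2 + (-10)·C(k,1) + (-30)·C(k,2) + (-18)·C(k,3).
At k = 7: k = 7, so x_7 = 2 - 70 - 630 - 630 = -1328.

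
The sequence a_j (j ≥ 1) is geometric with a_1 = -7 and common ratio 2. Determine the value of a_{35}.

-120259084288

a_j = (-7)·2^(j-1).
a_{35} = (-7)·2^34 = -120259084288.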